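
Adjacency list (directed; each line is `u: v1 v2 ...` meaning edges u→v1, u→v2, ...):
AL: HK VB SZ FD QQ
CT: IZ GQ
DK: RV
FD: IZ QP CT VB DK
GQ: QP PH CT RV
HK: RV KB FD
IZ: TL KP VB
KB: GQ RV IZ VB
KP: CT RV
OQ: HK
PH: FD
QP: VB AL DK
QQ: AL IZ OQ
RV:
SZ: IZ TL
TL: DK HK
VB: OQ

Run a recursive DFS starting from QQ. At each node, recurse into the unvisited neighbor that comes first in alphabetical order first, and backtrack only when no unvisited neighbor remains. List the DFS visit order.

Visit QQ
QQ → AL
AL → FD
FD → CT
CT → GQ
GQ → PH
GQ → QP
QP → DK
DK → RV
QP → VB
VB → OQ
OQ → HK
HK → KB
KB → IZ
IZ → KP
IZ → TL
AL → SZ

QQ → AL → FD → CT → GQ → PH → QP → DK → RV → VB → OQ → HK → KB → IZ → KP → TL → SZ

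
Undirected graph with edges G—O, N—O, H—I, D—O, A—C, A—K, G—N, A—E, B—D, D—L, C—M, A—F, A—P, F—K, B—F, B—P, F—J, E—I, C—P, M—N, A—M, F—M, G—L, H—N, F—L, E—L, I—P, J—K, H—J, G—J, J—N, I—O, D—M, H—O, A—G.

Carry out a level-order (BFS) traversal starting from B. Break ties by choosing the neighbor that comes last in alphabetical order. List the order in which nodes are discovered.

Visit B; enqueue P, F, D → queue [P, F, D]
Visit P; enqueue I, C, A → queue [F, D, I, C, A]
Visit F; enqueue M, L, K, J → queue [D, I, C, A, M, L, K, J]
Visit D; enqueue O → queue [I, C, A, M, L, K, J, O]
Visit I; enqueue H, E → queue [C, A, M, L, K, J, O, H, E]
Visit C → queue [A, M, L, K, J, O, H, E]
Visit A; enqueue G → queue [M, L, K, J, O, H, E, G]
Visit M; enqueue N → queue [L, K, J, O, H, E, G, N]
Visit L → queue [K, J, O, H, E, G, N]
Visit K → queue [J, O, H, E, G, N]
Visit J → queue [O, H, E, G, N]
Visit O → queue [H, E, G, N]
Visit H → queue [E, G, N]
Visit E → queue [G, N]
Visit G → queue [N]
Visit N → queue []

B -> P -> F -> D -> I -> C -> A -> M -> L -> K -> J -> O -> H -> E -> G -> N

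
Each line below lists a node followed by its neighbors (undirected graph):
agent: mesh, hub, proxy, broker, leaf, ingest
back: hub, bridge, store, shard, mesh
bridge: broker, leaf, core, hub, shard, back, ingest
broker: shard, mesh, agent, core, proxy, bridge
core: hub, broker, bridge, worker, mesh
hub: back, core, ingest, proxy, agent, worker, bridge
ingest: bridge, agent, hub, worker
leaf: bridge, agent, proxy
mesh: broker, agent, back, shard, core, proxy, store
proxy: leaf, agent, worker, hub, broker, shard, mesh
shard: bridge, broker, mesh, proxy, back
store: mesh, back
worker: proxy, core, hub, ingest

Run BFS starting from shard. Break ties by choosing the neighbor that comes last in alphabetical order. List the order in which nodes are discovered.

shard → proxy → mesh → broker → bridge → back → worker → leaf → hub → agent → store → core → ingest

Visit shard; enqueue proxy, mesh, broker, bridge, back → queue [proxy, mesh, broker, bridge, back]
Visit proxy; enqueue worker, leaf, hub, agent → queue [mesh, broker, bridge, back, worker, leaf, hub, agent]
Visit mesh; enqueue store, core → queue [broker, bridge, back, worker, leaf, hub, agent, store, core]
Visit broker → queue [bridge, back, worker, leaf, hub, agent, store, core]
Visit bridge; enqueue ingest → queue [back, worker, leaf, hub, agent, store, core, ingest]
Visit back → queue [worker, leaf, hub, agent, store, core, ingest]
Visit worker → queue [leaf, hub, agent, store, core, ingest]
Visit leaf → queue [hub, agent, store, core, ingest]
Visit hub → queue [agent, store, core, ingest]
Visit agent → queue [store, core, ingest]
Visit store → queue [core, ingest]
Visit core → queue [ingest]
Visit ingest → queue []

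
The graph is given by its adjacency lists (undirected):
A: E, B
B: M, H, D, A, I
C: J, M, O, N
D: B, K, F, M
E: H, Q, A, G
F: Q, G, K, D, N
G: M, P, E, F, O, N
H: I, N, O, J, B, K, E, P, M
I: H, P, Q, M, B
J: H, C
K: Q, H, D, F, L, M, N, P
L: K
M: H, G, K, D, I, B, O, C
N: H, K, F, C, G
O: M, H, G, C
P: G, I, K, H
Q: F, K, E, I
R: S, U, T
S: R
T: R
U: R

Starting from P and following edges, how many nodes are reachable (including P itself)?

17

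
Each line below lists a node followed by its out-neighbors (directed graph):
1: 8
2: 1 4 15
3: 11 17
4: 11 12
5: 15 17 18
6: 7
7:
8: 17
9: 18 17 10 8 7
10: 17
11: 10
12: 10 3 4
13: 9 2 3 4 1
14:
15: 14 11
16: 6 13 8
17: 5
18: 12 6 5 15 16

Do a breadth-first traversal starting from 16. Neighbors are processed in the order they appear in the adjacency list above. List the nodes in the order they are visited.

16, 6, 13, 8, 7, 9, 2, 3, 4, 1, 17, 18, 10, 15, 11, 12, 5, 14

Visit 16; enqueue 6, 13, 8 → queue [6, 13, 8]
Visit 6; enqueue 7 → queue [13, 8, 7]
Visit 13; enqueue 9, 2, 3, 4, 1 → queue [8, 7, 9, 2, 3, 4, 1]
Visit 8; enqueue 17 → queue [7, 9, 2, 3, 4, 1, 17]
Visit 7 → queue [9, 2, 3, 4, 1, 17]
Visit 9; enqueue 18, 10 → queue [2, 3, 4, 1, 17, 18, 10]
Visit 2; enqueue 15 → queue [3, 4, 1, 17, 18, 10, 15]
Visit 3; enqueue 11 → queue [4, 1, 17, 18, 10, 15, 11]
Visit 4; enqueue 12 → queue [1, 17, 18, 10, 15, 11, 12]
Visit 1 → queue [17, 18, 10, 15, 11, 12]
Visit 17; enqueue 5 → queue [18, 10, 15, 11, 12, 5]
Visit 18 → queue [10, 15, 11, 12, 5]
Visit 10 → queue [15, 11, 12, 5]
Visit 15; enqueue 14 → queue [11, 12, 5, 14]
Visit 11 → queue [12, 5, 14]
Visit 12 → queue [5, 14]
Visit 5 → queue [14]
Visit 14 → queue []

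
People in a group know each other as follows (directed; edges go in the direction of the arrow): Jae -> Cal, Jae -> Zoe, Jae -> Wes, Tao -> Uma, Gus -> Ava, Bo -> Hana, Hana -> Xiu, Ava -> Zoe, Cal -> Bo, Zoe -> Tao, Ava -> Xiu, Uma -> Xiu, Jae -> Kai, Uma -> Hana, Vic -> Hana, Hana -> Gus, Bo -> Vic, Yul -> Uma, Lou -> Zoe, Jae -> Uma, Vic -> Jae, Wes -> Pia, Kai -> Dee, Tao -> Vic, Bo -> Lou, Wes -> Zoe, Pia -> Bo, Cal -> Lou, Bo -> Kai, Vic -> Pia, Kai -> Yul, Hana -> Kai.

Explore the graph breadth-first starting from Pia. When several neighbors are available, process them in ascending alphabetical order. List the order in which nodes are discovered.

Visit Pia; enqueue Bo → queue [Bo]
Visit Bo; enqueue Hana, Kai, Lou, Vic → queue [Hana, Kai, Lou, Vic]
Visit Hana; enqueue Gus, Xiu → queue [Kai, Lou, Vic, Gus, Xiu]
Visit Kai; enqueue Dee, Yul → queue [Lou, Vic, Gus, Xiu, Dee, Yul]
Visit Lou; enqueue Zoe → queue [Vic, Gus, Xiu, Dee, Yul, Zoe]
Visit Vic; enqueue Jae → queue [Gus, Xiu, Dee, Yul, Zoe, Jae]
Visit Gus; enqueue Ava → queue [Xiu, Dee, Yul, Zoe, Jae, Ava]
Visit Xiu → queue [Dee, Yul, Zoe, Jae, Ava]
Visit Dee → queue [Yul, Zoe, Jae, Ava]
Visit Yul; enqueue Uma → queue [Zoe, Jae, Ava, Uma]
Visit Zoe; enqueue Tao → queue [Jae, Ava, Uma, Tao]
Visit Jae; enqueue Cal, Wes → queue [Ava, Uma, Tao, Cal, Wes]
Visit Ava → queue [Uma, Tao, Cal, Wes]
Visit Uma → queue [Tao, Cal, Wes]
Visit Tao → queue [Cal, Wes]
Visit Cal → queue [Wes]
Visit Wes → queue []

Pia -> Bo -> Hana -> Kai -> Lou -> Vic -> Gus -> Xiu -> Dee -> Yul -> Zoe -> Jae -> Ava -> Uma -> Tao -> Cal -> Wes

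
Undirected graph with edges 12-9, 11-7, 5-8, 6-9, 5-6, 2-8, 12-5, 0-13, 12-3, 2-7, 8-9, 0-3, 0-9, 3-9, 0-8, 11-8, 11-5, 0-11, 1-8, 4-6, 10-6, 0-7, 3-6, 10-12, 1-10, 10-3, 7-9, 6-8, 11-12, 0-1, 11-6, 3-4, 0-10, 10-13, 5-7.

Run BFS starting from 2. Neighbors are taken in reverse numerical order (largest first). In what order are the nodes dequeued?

Visit 2; enqueue 8, 7 → queue [8, 7]
Visit 8; enqueue 11, 9, 6, 5, 1, 0 → queue [7, 11, 9, 6, 5, 1, 0]
Visit 7 → queue [11, 9, 6, 5, 1, 0]
Visit 11; enqueue 12 → queue [9, 6, 5, 1, 0, 12]
Visit 9; enqueue 3 → queue [6, 5, 1, 0, 12, 3]
Visit 6; enqueue 10, 4 → queue [5, 1, 0, 12, 3, 10, 4]
Visit 5 → queue [1, 0, 12, 3, 10, 4]
Visit 1 → queue [0, 12, 3, 10, 4]
Visit 0; enqueue 13 → queue [12, 3, 10, 4, 13]
Visit 12 → queue [3, 10, 4, 13]
Visit 3 → queue [10, 4, 13]
Visit 10 → queue [4, 13]
Visit 4 → queue [13]
Visit 13 → queue []

2, 8, 7, 11, 9, 6, 5, 1, 0, 12, 3, 10, 4, 13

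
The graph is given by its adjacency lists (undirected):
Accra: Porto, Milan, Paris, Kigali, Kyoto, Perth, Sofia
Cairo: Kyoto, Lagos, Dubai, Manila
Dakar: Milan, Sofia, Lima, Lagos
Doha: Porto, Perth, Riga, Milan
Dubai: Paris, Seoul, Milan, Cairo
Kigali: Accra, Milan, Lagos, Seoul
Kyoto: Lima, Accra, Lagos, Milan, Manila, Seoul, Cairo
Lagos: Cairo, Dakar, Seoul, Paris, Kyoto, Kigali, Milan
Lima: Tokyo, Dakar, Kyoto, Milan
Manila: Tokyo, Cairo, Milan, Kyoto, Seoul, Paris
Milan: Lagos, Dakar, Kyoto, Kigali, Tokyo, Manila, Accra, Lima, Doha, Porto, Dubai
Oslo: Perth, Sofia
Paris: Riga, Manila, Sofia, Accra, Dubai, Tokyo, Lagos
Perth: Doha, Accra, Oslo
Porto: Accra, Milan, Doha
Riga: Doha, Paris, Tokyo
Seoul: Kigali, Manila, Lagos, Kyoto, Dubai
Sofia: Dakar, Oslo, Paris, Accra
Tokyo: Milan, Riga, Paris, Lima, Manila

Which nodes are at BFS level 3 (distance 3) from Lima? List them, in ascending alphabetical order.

Level 0: Lima
Level 1: Dakar, Kyoto, Milan, Tokyo
Level 2: Accra, Cairo, Doha, Dubai, Kigali, Lagos, Manila, Paris, Porto, Riga, Seoul, Sofia
Level 3: Oslo, Perth

Oslo, Perth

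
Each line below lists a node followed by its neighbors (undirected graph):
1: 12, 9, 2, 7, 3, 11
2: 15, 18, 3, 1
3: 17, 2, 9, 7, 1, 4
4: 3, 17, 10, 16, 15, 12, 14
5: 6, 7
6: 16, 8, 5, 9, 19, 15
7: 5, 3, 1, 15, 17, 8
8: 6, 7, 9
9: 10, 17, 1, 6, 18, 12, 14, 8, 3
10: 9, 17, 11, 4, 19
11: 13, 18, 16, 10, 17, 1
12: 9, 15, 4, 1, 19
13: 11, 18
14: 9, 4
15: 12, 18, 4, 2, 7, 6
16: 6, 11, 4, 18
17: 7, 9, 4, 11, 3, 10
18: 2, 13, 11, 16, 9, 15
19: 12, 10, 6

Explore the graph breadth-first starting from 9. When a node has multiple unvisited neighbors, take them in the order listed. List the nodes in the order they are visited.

Visit 9; enqueue 10, 17, 1, 6, 18, 12, 14, 8, 3 → queue [10, 17, 1, 6, 18, 12, 14, 8, 3]
Visit 10; enqueue 11, 4, 19 → queue [17, 1, 6, 18, 12, 14, 8, 3, 11, 4, 19]
Visit 17; enqueue 7 → queue [1, 6, 18, 12, 14, 8, 3, 11, 4, 19, 7]
Visit 1; enqueue 2 → queue [6, 18, 12, 14, 8, 3, 11, 4, 19, 7, 2]
Visit 6; enqueue 16, 5, 15 → queue [18, 12, 14, 8, 3, 11, 4, 19, 7, 2, 16, 5, 15]
Visit 18; enqueue 13 → queue [12, 14, 8, 3, 11, 4, 19, 7, 2, 16, 5, 15, 13]
Visit 12 → queue [14, 8, 3, 11, 4, 19, 7, 2, 16, 5, 15, 13]
Visit 14 → queue [8, 3, 11, 4, 19, 7, 2, 16, 5, 15, 13]
Visit 8 → queue [3, 11, 4, 19, 7, 2, 16, 5, 15, 13]
Visit 3 → queue [11, 4, 19, 7, 2, 16, 5, 15, 13]
Visit 11 → queue [4, 19, 7, 2, 16, 5, 15, 13]
Visit 4 → queue [19, 7, 2, 16, 5, 15, 13]
Visit 19 → queue [7, 2, 16, 5, 15, 13]
Visit 7 → queue [2, 16, 5, 15, 13]
Visit 2 → queue [16, 5, 15, 13]
Visit 16 → queue [5, 15, 13]
Visit 5 → queue [15, 13]
Visit 15 → queue [13]
Visit 13 → queue []

9 -> 10 -> 17 -> 1 -> 6 -> 18 -> 12 -> 14 -> 8 -> 3 -> 11 -> 4 -> 19 -> 7 -> 2 -> 16 -> 5 -> 15 -> 13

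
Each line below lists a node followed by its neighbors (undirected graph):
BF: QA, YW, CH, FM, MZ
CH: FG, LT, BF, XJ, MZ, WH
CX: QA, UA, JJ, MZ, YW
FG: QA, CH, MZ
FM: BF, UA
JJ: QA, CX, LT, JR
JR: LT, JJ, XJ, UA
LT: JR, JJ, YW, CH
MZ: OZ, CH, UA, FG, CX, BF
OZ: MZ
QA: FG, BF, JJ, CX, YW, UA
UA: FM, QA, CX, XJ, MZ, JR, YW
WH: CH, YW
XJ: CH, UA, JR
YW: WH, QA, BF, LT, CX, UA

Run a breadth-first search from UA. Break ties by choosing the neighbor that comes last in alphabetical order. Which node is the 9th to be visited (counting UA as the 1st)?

Visit UA; enqueue YW, XJ, QA, MZ, JR, FM, CX → queue [YW, XJ, QA, MZ, JR, FM, CX]
Visit YW; enqueue WH, LT, BF → queue [XJ, QA, MZ, JR, FM, CX, WH, LT, BF]
Visit XJ; enqueue CH → queue [QA, MZ, JR, FM, CX, WH, LT, BF, CH]
Visit QA; enqueue JJ, FG → queue [MZ, JR, FM, CX, WH, LT, BF, CH, JJ, FG]
Visit MZ; enqueue OZ → queue [JR, FM, CX, WH, LT, BF, CH, JJ, FG, OZ]
Visit JR → queue [FM, CX, WH, LT, BF, CH, JJ, FG, OZ]
Visit FM → queue [CX, WH, LT, BF, CH, JJ, FG, OZ]
Visit CX → queue [WH, LT, BF, CH, JJ, FG, OZ]
Visit WH → queue [LT, BF, CH, JJ, FG, OZ]
Visit LT → queue [BF, CH, JJ, FG, OZ]
Visit BF → queue [CH, JJ, FG, OZ]
Visit CH → queue [JJ, FG, OZ]
Visit JJ → queue [FG, OZ]
Visit FG → queue [OZ]
Visit OZ → queue []

Visit order: UA, YW, XJ, QA, MZ, JR, FM, CX, WH, LT, BF, CH, JJ, FG, OZ

WH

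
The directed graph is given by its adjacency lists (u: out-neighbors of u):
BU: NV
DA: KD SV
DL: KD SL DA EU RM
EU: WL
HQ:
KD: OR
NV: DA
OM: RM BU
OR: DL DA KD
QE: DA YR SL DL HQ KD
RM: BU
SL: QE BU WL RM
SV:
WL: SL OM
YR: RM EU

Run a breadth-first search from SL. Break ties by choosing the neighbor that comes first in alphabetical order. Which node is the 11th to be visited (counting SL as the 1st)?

YR

Visit SL; enqueue BU, QE, RM, WL → queue [BU, QE, RM, WL]
Visit BU; enqueue NV → queue [QE, RM, WL, NV]
Visit QE; enqueue DA, DL, HQ, KD, YR → queue [RM, WL, NV, DA, DL, HQ, KD, YR]
Visit RM → queue [WL, NV, DA, DL, HQ, KD, YR]
Visit WL; enqueue OM → queue [NV, DA, DL, HQ, KD, YR, OM]
Visit NV → queue [DA, DL, HQ, KD, YR, OM]
Visit DA; enqueue SV → queue [DL, HQ, KD, YR, OM, SV]
Visit DL; enqueue EU → queue [HQ, KD, YR, OM, SV, EU]
Visit HQ → queue [KD, YR, OM, SV, EU]
Visit KD; enqueue OR → queue [YR, OM, SV, EU, OR]
Visit YR → queue [OM, SV, EU, OR]
Visit OM → queue [SV, EU, OR]
Visit SV → queue [EU, OR]
Visit EU → queue [OR]
Visit OR → queue []

Visit order: SL, BU, QE, RM, WL, NV, DA, DL, HQ, KD, YR, OM, SV, EU, OR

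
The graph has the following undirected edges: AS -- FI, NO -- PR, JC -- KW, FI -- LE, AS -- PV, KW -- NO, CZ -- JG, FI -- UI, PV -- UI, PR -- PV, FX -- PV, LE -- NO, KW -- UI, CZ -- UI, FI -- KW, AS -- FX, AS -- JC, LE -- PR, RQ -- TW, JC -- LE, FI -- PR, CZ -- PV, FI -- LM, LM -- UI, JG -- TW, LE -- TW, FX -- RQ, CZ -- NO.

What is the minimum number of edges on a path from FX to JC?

2

Level 0: FX
Level 1: AS, PV, RQ
Level 2: CZ, FI, JC, PR, TW, UI
Level 3: JG, KW, LE, LM, NO
JC first appears at level 2.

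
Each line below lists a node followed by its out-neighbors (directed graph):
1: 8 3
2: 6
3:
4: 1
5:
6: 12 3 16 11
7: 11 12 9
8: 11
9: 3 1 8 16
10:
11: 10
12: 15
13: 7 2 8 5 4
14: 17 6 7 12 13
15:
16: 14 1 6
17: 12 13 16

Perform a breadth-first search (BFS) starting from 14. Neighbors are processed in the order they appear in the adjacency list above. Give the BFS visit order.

14, 17, 6, 7, 12, 13, 16, 3, 11, 9, 15, 2, 8, 5, 4, 1, 10

Visit 14; enqueue 17, 6, 7, 12, 13 → queue [17, 6, 7, 12, 13]
Visit 17; enqueue 16 → queue [6, 7, 12, 13, 16]
Visit 6; enqueue 3, 11 → queue [7, 12, 13, 16, 3, 11]
Visit 7; enqueue 9 → queue [12, 13, 16, 3, 11, 9]
Visit 12; enqueue 15 → queue [13, 16, 3, 11, 9, 15]
Visit 13; enqueue 2, 8, 5, 4 → queue [16, 3, 11, 9, 15, 2, 8, 5, 4]
Visit 16; enqueue 1 → queue [3, 11, 9, 15, 2, 8, 5, 4, 1]
Visit 3 → queue [11, 9, 15, 2, 8, 5, 4, 1]
Visit 11; enqueue 10 → queue [9, 15, 2, 8, 5, 4, 1, 10]
Visit 9 → queue [15, 2, 8, 5, 4, 1, 10]
Visit 15 → queue [2, 8, 5, 4, 1, 10]
Visit 2 → queue [8, 5, 4, 1, 10]
Visit 8 → queue [5, 4, 1, 10]
Visit 5 → queue [4, 1, 10]
Visit 4 → queue [1, 10]
Visit 1 → queue [10]
Visit 10 → queue []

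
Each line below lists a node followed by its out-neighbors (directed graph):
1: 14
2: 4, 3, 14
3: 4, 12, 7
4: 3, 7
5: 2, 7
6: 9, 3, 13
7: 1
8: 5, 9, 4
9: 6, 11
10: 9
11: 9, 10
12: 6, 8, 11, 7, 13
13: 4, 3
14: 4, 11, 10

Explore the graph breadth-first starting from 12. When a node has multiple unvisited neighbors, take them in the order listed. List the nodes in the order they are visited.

Visit 12; enqueue 6, 8, 11, 7, 13 → queue [6, 8, 11, 7, 13]
Visit 6; enqueue 9, 3 → queue [8, 11, 7, 13, 9, 3]
Visit 8; enqueue 5, 4 → queue [11, 7, 13, 9, 3, 5, 4]
Visit 11; enqueue 10 → queue [7, 13, 9, 3, 5, 4, 10]
Visit 7; enqueue 1 → queue [13, 9, 3, 5, 4, 10, 1]
Visit 13 → queue [9, 3, 5, 4, 10, 1]
Visit 9 → queue [3, 5, 4, 10, 1]
Visit 3 → queue [5, 4, 10, 1]
Visit 5; enqueue 2 → queue [4, 10, 1, 2]
Visit 4 → queue [10, 1, 2]
Visit 10 → queue [1, 2]
Visit 1; enqueue 14 → queue [2, 14]
Visit 2 → queue [14]
Visit 14 → queue []

12, 6, 8, 11, 7, 13, 9, 3, 5, 4, 10, 1, 2, 14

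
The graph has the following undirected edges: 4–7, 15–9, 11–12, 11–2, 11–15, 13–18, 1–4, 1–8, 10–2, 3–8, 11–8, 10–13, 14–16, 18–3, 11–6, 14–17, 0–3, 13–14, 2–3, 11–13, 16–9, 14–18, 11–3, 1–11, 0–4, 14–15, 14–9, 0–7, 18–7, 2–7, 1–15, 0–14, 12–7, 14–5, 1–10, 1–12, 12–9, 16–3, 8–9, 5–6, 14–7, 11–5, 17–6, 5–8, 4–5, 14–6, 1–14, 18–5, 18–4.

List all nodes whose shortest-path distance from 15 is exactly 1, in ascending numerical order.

1, 9, 11, 14

Level 0: 15
Level 1: 1, 9, 11, 14
Level 2: 0, 2, 3, 4, 5, 6, 7, 8, 10, 12, 13, 16, 17, 18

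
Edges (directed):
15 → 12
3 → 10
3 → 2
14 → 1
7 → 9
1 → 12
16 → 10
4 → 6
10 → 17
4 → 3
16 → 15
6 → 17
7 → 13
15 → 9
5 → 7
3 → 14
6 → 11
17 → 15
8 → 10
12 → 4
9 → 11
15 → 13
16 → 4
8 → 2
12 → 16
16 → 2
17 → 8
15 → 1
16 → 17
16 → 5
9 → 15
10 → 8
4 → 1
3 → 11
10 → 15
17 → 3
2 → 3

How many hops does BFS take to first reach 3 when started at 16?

Level 0: 16
Level 1: 2, 4, 5, 10, 15, 17
Level 2: 1, 3, 6, 7, 8, 9, 12, 13
Level 3: 11, 14
3 first appears at level 2.

2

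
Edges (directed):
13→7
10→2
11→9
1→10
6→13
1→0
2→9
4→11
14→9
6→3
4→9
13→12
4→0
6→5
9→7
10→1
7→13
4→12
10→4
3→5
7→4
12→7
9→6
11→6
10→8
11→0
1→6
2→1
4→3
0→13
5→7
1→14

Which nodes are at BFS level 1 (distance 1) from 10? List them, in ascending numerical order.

Level 0: 10
Level 1: 1, 2, 4, 8
Level 2: 0, 3, 6, 9, 11, 12, 14
Level 3: 5, 7, 13

1, 2, 4, 8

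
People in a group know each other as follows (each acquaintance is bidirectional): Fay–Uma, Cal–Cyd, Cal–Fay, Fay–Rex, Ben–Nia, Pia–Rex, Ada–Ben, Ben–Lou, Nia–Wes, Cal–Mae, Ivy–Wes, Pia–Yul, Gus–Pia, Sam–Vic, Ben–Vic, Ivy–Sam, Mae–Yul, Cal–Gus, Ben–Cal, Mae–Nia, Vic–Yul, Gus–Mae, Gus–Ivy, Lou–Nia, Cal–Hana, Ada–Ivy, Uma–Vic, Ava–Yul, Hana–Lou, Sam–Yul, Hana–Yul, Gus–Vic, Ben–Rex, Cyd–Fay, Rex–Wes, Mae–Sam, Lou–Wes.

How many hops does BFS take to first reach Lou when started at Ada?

2

Level 0: Ada
Level 1: Ben, Ivy
Level 2: Cal, Gus, Lou, Nia, Rex, Sam, Vic, Wes
Level 3: Cyd, Fay, Hana, Mae, Pia, Uma, Yul
Level 4: Ava
Lou first appears at level 2.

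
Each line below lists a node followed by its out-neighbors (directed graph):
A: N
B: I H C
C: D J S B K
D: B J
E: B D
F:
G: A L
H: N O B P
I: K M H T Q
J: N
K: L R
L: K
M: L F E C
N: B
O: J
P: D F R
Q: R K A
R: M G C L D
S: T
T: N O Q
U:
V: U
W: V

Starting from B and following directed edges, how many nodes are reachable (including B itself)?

20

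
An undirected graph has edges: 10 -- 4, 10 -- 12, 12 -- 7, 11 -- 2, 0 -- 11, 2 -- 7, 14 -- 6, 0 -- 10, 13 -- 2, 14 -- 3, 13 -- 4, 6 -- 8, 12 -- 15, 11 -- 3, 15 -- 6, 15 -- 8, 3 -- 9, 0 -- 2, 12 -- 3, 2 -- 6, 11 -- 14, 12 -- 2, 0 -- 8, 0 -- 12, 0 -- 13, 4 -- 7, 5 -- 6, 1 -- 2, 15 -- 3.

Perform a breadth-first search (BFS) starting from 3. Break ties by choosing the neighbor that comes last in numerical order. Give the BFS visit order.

3 15 14 12 11 9 8 6 10 7 2 0 5 4 13 1

Visit 3; enqueue 15, 14, 12, 11, 9 → queue [15, 14, 12, 11, 9]
Visit 15; enqueue 8, 6 → queue [14, 12, 11, 9, 8, 6]
Visit 14 → queue [12, 11, 9, 8, 6]
Visit 12; enqueue 10, 7, 2, 0 → queue [11, 9, 8, 6, 10, 7, 2, 0]
Visit 11 → queue [9, 8, 6, 10, 7, 2, 0]
Visit 9 → queue [8, 6, 10, 7, 2, 0]
Visit 8 → queue [6, 10, 7, 2, 0]
Visit 6; enqueue 5 → queue [10, 7, 2, 0, 5]
Visit 10; enqueue 4 → queue [7, 2, 0, 5, 4]
Visit 7 → queue [2, 0, 5, 4]
Visit 2; enqueue 13, 1 → queue [0, 5, 4, 13, 1]
Visit 0 → queue [5, 4, 13, 1]
Visit 5 → queue [4, 13, 1]
Visit 4 → queue [13, 1]
Visit 13 → queue [1]
Visit 1 → queue []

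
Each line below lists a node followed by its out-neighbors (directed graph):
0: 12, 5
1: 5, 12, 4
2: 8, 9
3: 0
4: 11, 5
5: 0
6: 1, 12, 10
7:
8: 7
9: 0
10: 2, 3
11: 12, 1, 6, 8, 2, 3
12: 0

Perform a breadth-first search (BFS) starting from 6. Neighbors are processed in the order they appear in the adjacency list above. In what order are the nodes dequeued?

6 1 12 10 5 4 0 2 3 11 8 9 7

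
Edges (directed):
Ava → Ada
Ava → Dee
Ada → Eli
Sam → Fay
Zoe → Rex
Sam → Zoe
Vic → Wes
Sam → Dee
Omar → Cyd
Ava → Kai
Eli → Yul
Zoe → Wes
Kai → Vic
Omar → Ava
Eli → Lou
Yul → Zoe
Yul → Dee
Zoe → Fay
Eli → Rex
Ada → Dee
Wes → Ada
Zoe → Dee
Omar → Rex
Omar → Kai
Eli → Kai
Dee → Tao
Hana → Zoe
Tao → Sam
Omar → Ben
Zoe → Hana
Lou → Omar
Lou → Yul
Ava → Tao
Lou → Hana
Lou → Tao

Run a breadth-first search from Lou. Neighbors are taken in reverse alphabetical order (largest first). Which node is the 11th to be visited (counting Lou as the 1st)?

Visit Lou; enqueue Yul, Tao, Omar, Hana → queue [Yul, Tao, Omar, Hana]
Visit Yul; enqueue Zoe, Dee → queue [Tao, Omar, Hana, Zoe, Dee]
Visit Tao; enqueue Sam → queue [Omar, Hana, Zoe, Dee, Sam]
Visit Omar; enqueue Rex, Kai, Cyd, Ben, Ava → queue [Hana, Zoe, Dee, Sam, Rex, Kai, Cyd, Ben, Ava]
Visit Hana → queue [Zoe, Dee, Sam, Rex, Kai, Cyd, Ben, Ava]
Visit Zoe; enqueue Wes, Fay → queue [Dee, Sam, Rex, Kai, Cyd, Ben, Ava, Wes, Fay]
Visit Dee → queue [Sam, Rex, Kai, Cyd, Ben, Ava, Wes, Fay]
Visit Sam → queue [Rex, Kai, Cyd, Ben, Ava, Wes, Fay]
Visit Rex → queue [Kai, Cyd, Ben, Ava, Wes, Fay]
Visit Kai; enqueue Vic → queue [Cyd, Ben, Ava, Wes, Fay, Vic]
Visit Cyd → queue [Ben, Ava, Wes, Fay, Vic]
Visit Ben → queue [Ava, Wes, Fay, Vic]
Visit Ava; enqueue Ada → queue [Wes, Fay, Vic, Ada]
Visit Wes → queue [Fay, Vic, Ada]
Visit Fay → queue [Vic, Ada]
Visit Vic → queue [Ada]
Visit Ada; enqueue Eli → queue [Eli]
Visit Eli → queue []

Visit order: Lou, Yul, Tao, Omar, Hana, Zoe, Dee, Sam, Rex, Kai, Cyd, Ben, Ava, Wes, Fay, Vic, Ada, Eli

Cyd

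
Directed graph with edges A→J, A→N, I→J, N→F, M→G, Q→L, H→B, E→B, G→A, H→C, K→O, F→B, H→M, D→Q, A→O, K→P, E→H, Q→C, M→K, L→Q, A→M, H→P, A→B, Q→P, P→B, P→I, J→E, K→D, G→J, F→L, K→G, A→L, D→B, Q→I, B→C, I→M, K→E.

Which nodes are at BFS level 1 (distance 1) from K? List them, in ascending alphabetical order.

Level 0: K
Level 1: D, E, G, O, P
Level 2: A, B, H, I, J, Q
Level 3: C, L, M, N
Level 4: F

D, E, G, O, P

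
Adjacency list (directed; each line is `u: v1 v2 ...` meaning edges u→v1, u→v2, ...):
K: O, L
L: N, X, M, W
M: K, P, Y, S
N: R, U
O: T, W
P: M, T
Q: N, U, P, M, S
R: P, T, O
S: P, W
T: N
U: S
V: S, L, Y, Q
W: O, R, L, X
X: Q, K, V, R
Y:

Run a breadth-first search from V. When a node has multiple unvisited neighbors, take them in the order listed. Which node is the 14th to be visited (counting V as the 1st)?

R

Visit V; enqueue S, L, Y, Q → queue [S, L, Y, Q]
Visit S; enqueue P, W → queue [L, Y, Q, P, W]
Visit L; enqueue N, X, M → queue [Y, Q, P, W, N, X, M]
Visit Y → queue [Q, P, W, N, X, M]
Visit Q; enqueue U → queue [P, W, N, X, M, U]
Visit P; enqueue T → queue [W, N, X, M, U, T]
Visit W; enqueue O, R → queue [N, X, M, U, T, O, R]
Visit N → queue [X, M, U, T, O, R]
Visit X; enqueue K → queue [M, U, T, O, R, K]
Visit M → queue [U, T, O, R, K]
Visit U → queue [T, O, R, K]
Visit T → queue [O, R, K]
Visit O → queue [R, K]
Visit R → queue [K]
Visit K → queue []

Visit order: V, S, L, Y, Q, P, W, N, X, M, U, T, O, R, K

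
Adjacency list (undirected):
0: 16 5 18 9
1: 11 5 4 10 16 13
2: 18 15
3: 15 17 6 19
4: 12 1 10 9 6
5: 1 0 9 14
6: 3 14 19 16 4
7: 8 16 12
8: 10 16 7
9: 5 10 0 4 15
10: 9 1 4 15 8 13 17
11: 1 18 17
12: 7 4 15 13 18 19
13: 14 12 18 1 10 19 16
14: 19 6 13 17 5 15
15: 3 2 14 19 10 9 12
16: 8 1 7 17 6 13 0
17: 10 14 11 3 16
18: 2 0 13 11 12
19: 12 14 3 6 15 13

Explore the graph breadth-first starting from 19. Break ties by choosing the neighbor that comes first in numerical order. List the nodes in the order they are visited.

19 3 6 12 13 14 15 17 4 16 7 18 1 10 5 2 9 11 0 8

Visit 19; enqueue 3, 6, 12, 13, 14, 15 → queue [3, 6, 12, 13, 14, 15]
Visit 3; enqueue 17 → queue [6, 12, 13, 14, 15, 17]
Visit 6; enqueue 4, 16 → queue [12, 13, 14, 15, 17, 4, 16]
Visit 12; enqueue 7, 18 → queue [13, 14, 15, 17, 4, 16, 7, 18]
Visit 13; enqueue 1, 10 → queue [14, 15, 17, 4, 16, 7, 18, 1, 10]
Visit 14; enqueue 5 → queue [15, 17, 4, 16, 7, 18, 1, 10, 5]
Visit 15; enqueue 2, 9 → queue [17, 4, 16, 7, 18, 1, 10, 5, 2, 9]
Visit 17; enqueue 11 → queue [4, 16, 7, 18, 1, 10, 5, 2, 9, 11]
Visit 4 → queue [16, 7, 18, 1, 10, 5, 2, 9, 11]
Visit 16; enqueue 0, 8 → queue [7, 18, 1, 10, 5, 2, 9, 11, 0, 8]
Visit 7 → queue [18, 1, 10, 5, 2, 9, 11, 0, 8]
Visit 18 → queue [1, 10, 5, 2, 9, 11, 0, 8]
Visit 1 → queue [10, 5, 2, 9, 11, 0, 8]
Visit 10 → queue [5, 2, 9, 11, 0, 8]
Visit 5 → queue [2, 9, 11, 0, 8]
Visit 2 → queue [9, 11, 0, 8]
Visit 9 → queue [11, 0, 8]
Visit 11 → queue [0, 8]
Visit 0 → queue [8]
Visit 8 → queue []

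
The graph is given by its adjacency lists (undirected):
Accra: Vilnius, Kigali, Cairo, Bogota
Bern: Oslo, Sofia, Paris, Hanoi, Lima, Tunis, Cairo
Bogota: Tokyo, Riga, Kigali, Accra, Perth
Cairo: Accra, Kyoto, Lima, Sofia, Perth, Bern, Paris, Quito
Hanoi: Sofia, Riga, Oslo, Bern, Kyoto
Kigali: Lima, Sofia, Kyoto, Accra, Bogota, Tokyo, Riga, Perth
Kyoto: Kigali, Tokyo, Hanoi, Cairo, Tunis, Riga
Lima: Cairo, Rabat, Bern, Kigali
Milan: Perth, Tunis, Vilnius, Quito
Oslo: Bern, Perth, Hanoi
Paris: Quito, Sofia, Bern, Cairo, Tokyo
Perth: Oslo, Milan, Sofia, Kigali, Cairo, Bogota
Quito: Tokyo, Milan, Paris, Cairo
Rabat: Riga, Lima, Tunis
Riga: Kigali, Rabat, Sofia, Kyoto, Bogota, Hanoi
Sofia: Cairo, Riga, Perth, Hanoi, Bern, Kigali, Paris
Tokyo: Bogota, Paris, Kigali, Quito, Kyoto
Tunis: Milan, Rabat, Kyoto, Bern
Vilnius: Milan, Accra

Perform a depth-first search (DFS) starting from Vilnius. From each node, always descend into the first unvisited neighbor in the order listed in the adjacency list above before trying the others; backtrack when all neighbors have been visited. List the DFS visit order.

Vilnius Milan Perth Oslo Bern Sofia Cairo Accra Kigali Lima Rabat Riga Kyoto Tokyo Bogota Paris Quito Hanoi Tunis

Visit Vilnius
Vilnius → Milan
Milan → Perth
Perth → Oslo
Oslo → Bern
Bern → Sofia
Sofia → Cairo
Cairo → Accra
Accra → Kigali
Kigali → Lima
Lima → Rabat
Rabat → Riga
Riga → Kyoto
Kyoto → Tokyo
Tokyo → Bogota
Tokyo → Paris
Paris → Quito
Kyoto → Hanoi
Kyoto → Tunis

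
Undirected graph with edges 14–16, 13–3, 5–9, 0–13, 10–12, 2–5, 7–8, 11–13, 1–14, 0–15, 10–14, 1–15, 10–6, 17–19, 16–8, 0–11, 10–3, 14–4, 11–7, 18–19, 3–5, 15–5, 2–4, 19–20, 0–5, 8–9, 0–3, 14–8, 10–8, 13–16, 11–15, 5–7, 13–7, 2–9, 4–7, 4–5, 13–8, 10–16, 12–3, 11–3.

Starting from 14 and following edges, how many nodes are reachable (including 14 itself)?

17

BFS from 14 visits: 14, 1, 4, 8, 10, 16, 15, 2, 5, 7, 9, 13, 3, 6, 12, 0, 11
Reachable nodes: 17 of 21 total.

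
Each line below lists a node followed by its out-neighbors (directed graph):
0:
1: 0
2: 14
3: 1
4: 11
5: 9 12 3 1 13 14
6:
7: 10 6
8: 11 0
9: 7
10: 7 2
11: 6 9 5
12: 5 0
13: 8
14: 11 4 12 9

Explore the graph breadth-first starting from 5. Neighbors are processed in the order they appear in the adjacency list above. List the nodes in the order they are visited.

Visit 5; enqueue 9, 12, 3, 1, 13, 14 → queue [9, 12, 3, 1, 13, 14]
Visit 9; enqueue 7 → queue [12, 3, 1, 13, 14, 7]
Visit 12; enqueue 0 → queue [3, 1, 13, 14, 7, 0]
Visit 3 → queue [1, 13, 14, 7, 0]
Visit 1 → queue [13, 14, 7, 0]
Visit 13; enqueue 8 → queue [14, 7, 0, 8]
Visit 14; enqueue 11, 4 → queue [7, 0, 8, 11, 4]
Visit 7; enqueue 10, 6 → queue [0, 8, 11, 4, 10, 6]
Visit 0 → queue [8, 11, 4, 10, 6]
Visit 8 → queue [11, 4, 10, 6]
Visit 11 → queue [4, 10, 6]
Visit 4 → queue [10, 6]
Visit 10; enqueue 2 → queue [6, 2]
Visit 6 → queue [2]
Visit 2 → queue []

5, 9, 12, 3, 1, 13, 14, 7, 0, 8, 11, 4, 10, 6, 2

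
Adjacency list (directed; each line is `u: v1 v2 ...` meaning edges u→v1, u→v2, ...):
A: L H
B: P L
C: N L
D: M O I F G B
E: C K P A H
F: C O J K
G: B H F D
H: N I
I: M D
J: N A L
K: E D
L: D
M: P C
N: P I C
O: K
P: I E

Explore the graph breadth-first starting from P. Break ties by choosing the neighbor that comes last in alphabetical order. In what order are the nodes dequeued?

Visit P; enqueue I, E → queue [I, E]
Visit I; enqueue M, D → queue [E, M, D]
Visit E; enqueue K, H, C, A → queue [M, D, K, H, C, A]
Visit M → queue [D, K, H, C, A]
Visit D; enqueue O, G, F, B → queue [K, H, C, A, O, G, F, B]
Visit K → queue [H, C, A, O, G, F, B]
Visit H; enqueue N → queue [C, A, O, G, F, B, N]
Visit C; enqueue L → queue [A, O, G, F, B, N, L]
Visit A → queue [O, G, F, B, N, L]
Visit O → queue [G, F, B, N, L]
Visit G → queue [F, B, N, L]
Visit F; enqueue J → queue [B, N, L, J]
Visit B → queue [N, L, J]
Visit N → queue [L, J]
Visit L → queue [J]
Visit J → queue []

P → I → E → M → D → K → H → C → A → O → G → F → B → N → L → J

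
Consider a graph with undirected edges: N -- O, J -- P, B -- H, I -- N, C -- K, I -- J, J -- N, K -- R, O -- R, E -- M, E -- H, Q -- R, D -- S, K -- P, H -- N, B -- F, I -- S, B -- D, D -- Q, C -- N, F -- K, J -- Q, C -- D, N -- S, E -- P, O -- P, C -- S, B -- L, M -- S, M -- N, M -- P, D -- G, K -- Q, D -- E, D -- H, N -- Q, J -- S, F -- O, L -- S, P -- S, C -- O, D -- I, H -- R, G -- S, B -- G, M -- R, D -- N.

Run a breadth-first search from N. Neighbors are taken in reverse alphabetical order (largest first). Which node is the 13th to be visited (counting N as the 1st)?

G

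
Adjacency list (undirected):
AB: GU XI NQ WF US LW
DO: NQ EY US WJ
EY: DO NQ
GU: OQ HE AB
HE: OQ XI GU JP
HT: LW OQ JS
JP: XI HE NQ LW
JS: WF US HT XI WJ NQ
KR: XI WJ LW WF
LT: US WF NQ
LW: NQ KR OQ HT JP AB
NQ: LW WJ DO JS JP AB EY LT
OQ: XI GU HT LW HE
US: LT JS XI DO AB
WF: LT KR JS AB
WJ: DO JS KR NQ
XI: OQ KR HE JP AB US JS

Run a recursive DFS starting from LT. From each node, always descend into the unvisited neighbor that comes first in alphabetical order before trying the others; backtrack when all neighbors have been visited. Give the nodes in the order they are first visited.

Visit LT
LT → NQ
NQ → AB
AB → GU
GU → HE
HE → JP
JP → LW
LW → HT
HT → JS
JS → US
US → DO
DO → EY
DO → WJ
WJ → KR
KR → WF
KR → XI
XI → OQ

LT NQ AB GU HE JP LW HT JS US DO EY WJ KR WF XI OQ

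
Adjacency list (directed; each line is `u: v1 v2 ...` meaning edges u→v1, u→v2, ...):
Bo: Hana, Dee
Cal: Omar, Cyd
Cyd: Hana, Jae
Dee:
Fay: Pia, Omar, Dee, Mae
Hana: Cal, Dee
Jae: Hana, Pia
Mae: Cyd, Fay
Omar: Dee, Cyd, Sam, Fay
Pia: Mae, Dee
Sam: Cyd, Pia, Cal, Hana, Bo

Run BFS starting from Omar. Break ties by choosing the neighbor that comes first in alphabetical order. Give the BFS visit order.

Omar, Cyd, Dee, Fay, Sam, Hana, Jae, Mae, Pia, Bo, Cal

Visit Omar; enqueue Cyd, Dee, Fay, Sam → queue [Cyd, Dee, Fay, Sam]
Visit Cyd; enqueue Hana, Jae → queue [Dee, Fay, Sam, Hana, Jae]
Visit Dee → queue [Fay, Sam, Hana, Jae]
Visit Fay; enqueue Mae, Pia → queue [Sam, Hana, Jae, Mae, Pia]
Visit Sam; enqueue Bo, Cal → queue [Hana, Jae, Mae, Pia, Bo, Cal]
Visit Hana → queue [Jae, Mae, Pia, Bo, Cal]
Visit Jae → queue [Mae, Pia, Bo, Cal]
Visit Mae → queue [Pia, Bo, Cal]
Visit Pia → queue [Bo, Cal]
Visit Bo → queue [Cal]
Visit Cal → queue []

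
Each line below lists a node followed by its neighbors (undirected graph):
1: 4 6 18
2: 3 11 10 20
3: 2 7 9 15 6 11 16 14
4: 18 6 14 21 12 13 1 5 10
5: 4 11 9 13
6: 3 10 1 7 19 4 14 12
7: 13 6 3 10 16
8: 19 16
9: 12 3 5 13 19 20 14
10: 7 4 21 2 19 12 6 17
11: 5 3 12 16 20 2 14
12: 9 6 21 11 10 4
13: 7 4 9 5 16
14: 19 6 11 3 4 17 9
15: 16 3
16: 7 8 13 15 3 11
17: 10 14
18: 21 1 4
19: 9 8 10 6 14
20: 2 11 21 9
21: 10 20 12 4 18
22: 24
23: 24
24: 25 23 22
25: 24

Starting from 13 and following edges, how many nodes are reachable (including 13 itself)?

21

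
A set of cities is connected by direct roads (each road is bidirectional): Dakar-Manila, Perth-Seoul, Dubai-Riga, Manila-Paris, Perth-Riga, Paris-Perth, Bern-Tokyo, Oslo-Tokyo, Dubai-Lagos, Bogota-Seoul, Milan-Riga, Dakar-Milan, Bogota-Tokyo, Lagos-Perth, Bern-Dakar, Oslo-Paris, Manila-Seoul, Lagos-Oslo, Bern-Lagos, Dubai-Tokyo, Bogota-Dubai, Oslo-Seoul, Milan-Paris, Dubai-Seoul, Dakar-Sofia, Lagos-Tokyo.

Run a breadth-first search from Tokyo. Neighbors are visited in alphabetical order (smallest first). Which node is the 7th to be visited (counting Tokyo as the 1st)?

Visit Tokyo; enqueue Bern, Bogota, Dubai, Lagos, Oslo → queue [Bern, Bogota, Dubai, Lagos, Oslo]
Visit Bern; enqueue Dakar → queue [Bogota, Dubai, Lagos, Oslo, Dakar]
Visit Bogota; enqueue Seoul → queue [Dubai, Lagos, Oslo, Dakar, Seoul]
Visit Dubai; enqueue Riga → queue [Lagos, Oslo, Dakar, Seoul, Riga]
Visit Lagos; enqueue Perth → queue [Oslo, Dakar, Seoul, Riga, Perth]
Visit Oslo; enqueue Paris → queue [Dakar, Seoul, Riga, Perth, Paris]
Visit Dakar; enqueue Manila, Milan, Sofia → queue [Seoul, Riga, Perth, Paris, Manila, Milan, Sofia]
Visit Seoul → queue [Riga, Perth, Paris, Manila, Milan, Sofia]
Visit Riga → queue [Perth, Paris, Manila, Milan, Sofia]
Visit Perth → queue [Paris, Manila, Milan, Sofia]
Visit Paris → queue [Manila, Milan, Sofia]
Visit Manila → queue [Milan, Sofia]
Visit Milan → queue [Sofia]
Visit Sofia → queue []

Visit order: Tokyo, Bern, Bogota, Dubai, Lagos, Oslo, Dakar, Seoul, Riga, Perth, Paris, Manila, Milan, Sofia

Dakar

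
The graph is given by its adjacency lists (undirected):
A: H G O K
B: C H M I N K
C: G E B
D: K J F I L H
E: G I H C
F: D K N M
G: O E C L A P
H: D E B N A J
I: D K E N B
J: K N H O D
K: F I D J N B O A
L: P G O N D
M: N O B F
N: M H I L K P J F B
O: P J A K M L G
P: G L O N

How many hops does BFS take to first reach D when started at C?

3

Level 0: C
Level 1: B, E, G
Level 2: A, H, I, K, L, M, N, O, P
Level 3: D, F, J
D first appears at level 3.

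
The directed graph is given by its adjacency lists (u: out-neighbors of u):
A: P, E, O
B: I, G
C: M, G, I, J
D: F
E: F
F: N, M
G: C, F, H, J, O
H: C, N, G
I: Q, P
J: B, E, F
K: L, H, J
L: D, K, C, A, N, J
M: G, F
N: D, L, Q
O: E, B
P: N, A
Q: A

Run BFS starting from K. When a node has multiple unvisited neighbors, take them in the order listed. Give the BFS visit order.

K L H J D C A N G B E F M I P O Q

Visit K; enqueue L, H, J → queue [L, H, J]
Visit L; enqueue D, C, A, N → queue [H, J, D, C, A, N]
Visit H; enqueue G → queue [J, D, C, A, N, G]
Visit J; enqueue B, E, F → queue [D, C, A, N, G, B, E, F]
Visit D → queue [C, A, N, G, B, E, F]
Visit C; enqueue M, I → queue [A, N, G, B, E, F, M, I]
Visit A; enqueue P, O → queue [N, G, B, E, F, M, I, P, O]
Visit N; enqueue Q → queue [G, B, E, F, M, I, P, O, Q]
Visit G → queue [B, E, F, M, I, P, O, Q]
Visit B → queue [E, F, M, I, P, O, Q]
Visit E → queue [F, M, I, P, O, Q]
Visit F → queue [M, I, P, O, Q]
Visit M → queue [I, P, O, Q]
Visit I → queue [P, O, Q]
Visit P → queue [O, Q]
Visit O → queue [Q]
Visit Q → queue []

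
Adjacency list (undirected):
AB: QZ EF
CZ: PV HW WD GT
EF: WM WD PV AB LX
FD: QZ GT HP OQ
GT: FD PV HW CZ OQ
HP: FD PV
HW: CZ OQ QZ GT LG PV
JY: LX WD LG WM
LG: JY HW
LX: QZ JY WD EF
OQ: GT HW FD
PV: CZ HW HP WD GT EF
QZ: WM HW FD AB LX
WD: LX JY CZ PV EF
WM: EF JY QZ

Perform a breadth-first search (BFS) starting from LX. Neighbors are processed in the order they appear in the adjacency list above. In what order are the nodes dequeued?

LX QZ JY WD EF WM HW FD AB LG CZ PV OQ GT HP

Visit LX; enqueue QZ, JY, WD, EF → queue [QZ, JY, WD, EF]
Visit QZ; enqueue WM, HW, FD, AB → queue [JY, WD, EF, WM, HW, FD, AB]
Visit JY; enqueue LG → queue [WD, EF, WM, HW, FD, AB, LG]
Visit WD; enqueue CZ, PV → queue [EF, WM, HW, FD, AB, LG, CZ, PV]
Visit EF → queue [WM, HW, FD, AB, LG, CZ, PV]
Visit WM → queue [HW, FD, AB, LG, CZ, PV]
Visit HW; enqueue OQ, GT → queue [FD, AB, LG, CZ, PV, OQ, GT]
Visit FD; enqueue HP → queue [AB, LG, CZ, PV, OQ, GT, HP]
Visit AB → queue [LG, CZ, PV, OQ, GT, HP]
Visit LG → queue [CZ, PV, OQ, GT, HP]
Visit CZ → queue [PV, OQ, GT, HP]
Visit PV → queue [OQ, GT, HP]
Visit OQ → queue [GT, HP]
Visit GT → queue [HP]
Visit HP → queue []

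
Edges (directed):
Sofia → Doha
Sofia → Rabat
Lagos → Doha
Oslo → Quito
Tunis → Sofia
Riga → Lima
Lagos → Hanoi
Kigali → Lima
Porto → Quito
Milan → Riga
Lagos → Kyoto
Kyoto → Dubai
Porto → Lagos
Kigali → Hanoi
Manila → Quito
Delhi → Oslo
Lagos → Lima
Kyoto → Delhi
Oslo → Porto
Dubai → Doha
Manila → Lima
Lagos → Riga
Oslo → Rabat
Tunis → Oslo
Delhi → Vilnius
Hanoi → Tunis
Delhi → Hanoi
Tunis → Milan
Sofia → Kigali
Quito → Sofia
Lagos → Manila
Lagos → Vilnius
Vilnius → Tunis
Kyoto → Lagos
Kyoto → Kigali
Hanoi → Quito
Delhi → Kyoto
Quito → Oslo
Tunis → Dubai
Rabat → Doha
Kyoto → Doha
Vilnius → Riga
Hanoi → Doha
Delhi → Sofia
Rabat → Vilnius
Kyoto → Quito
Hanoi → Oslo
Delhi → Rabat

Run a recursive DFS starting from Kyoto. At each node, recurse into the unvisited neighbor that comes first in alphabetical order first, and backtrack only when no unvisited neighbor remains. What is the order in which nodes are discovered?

Kyoto → Delhi → Hanoi → Doha → Oslo → Porto → Lagos → Lima → Manila → Quito → Sofia → Kigali → Rabat → Vilnius → Riga → Tunis → Dubai → Milan

Visit Kyoto
Kyoto → Delhi
Delhi → Hanoi
Hanoi → Doha
Hanoi → Oslo
Oslo → Porto
Porto → Lagos
Lagos → Lima
Lagos → Manila
Manila → Quito
Quito → Sofia
Sofia → Kigali
Sofia → Rabat
Rabat → Vilnius
Vilnius → Riga
Vilnius → Tunis
Tunis → Dubai
Tunis → Milan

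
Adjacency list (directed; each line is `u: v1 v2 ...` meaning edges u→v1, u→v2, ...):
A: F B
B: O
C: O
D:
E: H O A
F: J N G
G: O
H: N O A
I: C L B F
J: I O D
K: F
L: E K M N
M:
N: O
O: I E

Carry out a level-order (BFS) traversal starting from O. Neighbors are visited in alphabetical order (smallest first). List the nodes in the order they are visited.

O → E → I → A → H → B → C → F → L → N → G → J → K → M → D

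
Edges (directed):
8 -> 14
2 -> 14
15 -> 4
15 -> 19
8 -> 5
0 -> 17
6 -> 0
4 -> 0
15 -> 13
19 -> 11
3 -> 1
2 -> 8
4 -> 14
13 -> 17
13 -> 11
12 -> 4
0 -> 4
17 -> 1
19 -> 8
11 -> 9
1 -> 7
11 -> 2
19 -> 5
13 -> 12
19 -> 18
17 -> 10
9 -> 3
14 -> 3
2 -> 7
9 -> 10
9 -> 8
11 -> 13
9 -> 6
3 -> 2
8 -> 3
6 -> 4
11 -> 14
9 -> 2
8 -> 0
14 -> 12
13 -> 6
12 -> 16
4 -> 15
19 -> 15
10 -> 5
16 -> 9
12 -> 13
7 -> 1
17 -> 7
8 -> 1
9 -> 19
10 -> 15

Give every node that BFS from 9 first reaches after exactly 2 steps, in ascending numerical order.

Level 0: 9
Level 1: 2, 3, 6, 8, 10, 19
Level 2: 0, 1, 4, 5, 7, 11, 14, 15, 18
Level 3: 12, 13, 17
Level 4: 16

0, 1, 4, 5, 7, 11, 14, 15, 18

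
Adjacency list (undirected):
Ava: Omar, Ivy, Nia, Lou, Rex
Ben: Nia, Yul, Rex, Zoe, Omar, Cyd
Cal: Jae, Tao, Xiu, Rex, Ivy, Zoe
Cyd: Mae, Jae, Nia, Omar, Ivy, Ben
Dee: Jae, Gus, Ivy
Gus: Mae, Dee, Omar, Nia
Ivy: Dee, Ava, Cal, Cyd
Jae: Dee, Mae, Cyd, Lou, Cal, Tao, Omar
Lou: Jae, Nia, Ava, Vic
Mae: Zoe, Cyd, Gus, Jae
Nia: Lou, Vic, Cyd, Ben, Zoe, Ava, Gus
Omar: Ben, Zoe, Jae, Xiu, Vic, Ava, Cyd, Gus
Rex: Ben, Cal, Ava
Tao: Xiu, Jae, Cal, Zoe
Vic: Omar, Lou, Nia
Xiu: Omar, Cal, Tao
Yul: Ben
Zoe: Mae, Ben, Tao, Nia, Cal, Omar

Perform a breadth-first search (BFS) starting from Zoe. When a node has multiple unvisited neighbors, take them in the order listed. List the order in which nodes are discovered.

Visit Zoe; enqueue Mae, Ben, Tao, Nia, Cal, Omar → queue [Mae, Ben, Tao, Nia, Cal, Omar]
Visit Mae; enqueue Cyd, Gus, Jae → queue [Ben, Tao, Nia, Cal, Omar, Cyd, Gus, Jae]
Visit Ben; enqueue Yul, Rex → queue [Tao, Nia, Cal, Omar, Cyd, Gus, Jae, Yul, Rex]
Visit Tao; enqueue Xiu → queue [Nia, Cal, Omar, Cyd, Gus, Jae, Yul, Rex, Xiu]
Visit Nia; enqueue Lou, Vic, Ava → queue [Cal, Omar, Cyd, Gus, Jae, Yul, Rex, Xiu, Lou, Vic, Ava]
Visit Cal; enqueue Ivy → queue [Omar, Cyd, Gus, Jae, Yul, Rex, Xiu, Lou, Vic, Ava, Ivy]
Visit Omar → queue [Cyd, Gus, Jae, Yul, Rex, Xiu, Lou, Vic, Ava, Ivy]
Visit Cyd → queue [Gus, Jae, Yul, Rex, Xiu, Lou, Vic, Ava, Ivy]
Visit Gus; enqueue Dee → queue [Jae, Yul, Rex, Xiu, Lou, Vic, Ava, Ivy, Dee]
Visit Jae → queue [Yul, Rex, Xiu, Lou, Vic, Ava, Ivy, Dee]
Visit Yul → queue [Rex, Xiu, Lou, Vic, Ava, Ivy, Dee]
Visit Rex → queue [Xiu, Lou, Vic, Ava, Ivy, Dee]
Visit Xiu → queue [Lou, Vic, Ava, Ivy, Dee]
Visit Lou → queue [Vic, Ava, Ivy, Dee]
Visit Vic → queue [Ava, Ivy, Dee]
Visit Ava → queue [Ivy, Dee]
Visit Ivy → queue [Dee]
Visit Dee → queue []

Zoe Mae Ben Tao Nia Cal Omar Cyd Gus Jae Yul Rex Xiu Lou Vic Ava Ivy Dee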